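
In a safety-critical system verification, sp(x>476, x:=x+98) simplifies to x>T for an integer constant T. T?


Formula: sp(P, x:=E) = exists old_x. (x = E[old_x/x]) AND P[old_x/x] (old_x is the value of x before the assignment; eliminate old_x by solving x = E[old_x/x] for old_x)
Step 1: Precondition P: x>476, i.e. old_x > 476
Step 2: Assignment gives x = old_x + 98, so old_x = x - 98
Step 3: Substitute into P: x - 98 > 476
Step 4: Simplify: x > 476+98 = 574

574


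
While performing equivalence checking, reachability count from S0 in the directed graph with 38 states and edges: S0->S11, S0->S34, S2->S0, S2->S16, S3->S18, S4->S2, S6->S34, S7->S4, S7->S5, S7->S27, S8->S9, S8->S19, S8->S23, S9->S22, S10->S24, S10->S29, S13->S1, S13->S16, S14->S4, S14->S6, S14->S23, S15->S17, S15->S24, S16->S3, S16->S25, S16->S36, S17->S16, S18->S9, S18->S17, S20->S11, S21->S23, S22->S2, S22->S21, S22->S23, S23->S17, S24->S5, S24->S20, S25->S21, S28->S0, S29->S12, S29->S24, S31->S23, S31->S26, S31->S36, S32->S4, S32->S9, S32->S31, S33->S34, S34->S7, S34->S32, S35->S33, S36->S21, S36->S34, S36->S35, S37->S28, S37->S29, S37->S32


BFS from S0:
  layer 0: {S0}
  layer 1: {S11, S34}
  layer 2: {S7, S32}
  layer 3: {S4, S5, S9, S27, S31}
  layer 4: {S2, S22, S23, S26, S36}
  layer 5: {S16, S17, S21, S35}
  layer 6: {S3, S25, S33}
  layer 7: {S18}
Reachable set: {S0, S2, S3, S4, S5, S7, S9, S11, S16, S17, S18, S21, S22, S23, S25, S26, S27, S31, S32, S33, S34, S35, S36}
Count = 23

23


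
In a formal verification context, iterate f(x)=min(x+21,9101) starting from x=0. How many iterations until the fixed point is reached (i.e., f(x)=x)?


Step 1: x=0, cap=9101, increment=21
Step 2: x grows by 21 each step until capped at 9101; fixed point is x=9101
Step 3: iterations = ceil(9101/21) = 434

434


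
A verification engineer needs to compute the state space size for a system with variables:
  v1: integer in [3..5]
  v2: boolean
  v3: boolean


State space = product of domain sizes of all variables.
Domain sizes:
  v1 (integer in [3..5]): 3
  v2 (boolean): 2
  v3 (boolean): 2
Product = 3 * 2 * 2 = 12

12


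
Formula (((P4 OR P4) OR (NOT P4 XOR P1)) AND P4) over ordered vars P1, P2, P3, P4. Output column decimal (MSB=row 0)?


Formula: (((P4 OR P4) OR (NOT P4 XOR P1)) AND P4) over P1, P2, P3, P4 (16 rows)
Evaluate each row (bits = P1,P2,P3,P4, MSB first):
  row 0 [0000]: (((0 OR 0) OR (NOT 0 XOR 0)) AND 0) -> 0
  row 1 [0001]: (((1 OR 1) OR (NOT 1 XOR 0)) AND 1) -> 1
  row 2 [0010]: (((0 OR 0) OR (NOT 0 XOR 0)) AND 0) -> 0
  row 3 [0011]: (((1 OR 1) OR (NOT 1 XOR 0)) AND 1) -> 1
  row 4 [0100]: (((0 OR 0) OR (NOT 0 XOR 0)) AND 0) -> 0
  row 5 [0101]: (((1 OR 1) OR (NOT 1 XOR 0)) AND 1) -> 1
  row 6 [0110]: (((0 OR 0) OR (NOT 0 XOR 0)) AND 0) -> 0
  row 7 [0111]: (((1 OR 1) OR (NOT 1 XOR 0)) AND 1) -> 1
  row 8 [1000]: (((0 OR 0) OR (NOT 0 XOR 1)) AND 0) -> 0
  row 9 [1001]: (((1 OR 1) OR (NOT 1 XOR 1)) AND 1) -> 1
  row 10 [1010]: (((0 OR 0) OR (NOT 0 XOR 1)) AND 0) -> 0
  row 11 [1011]: (((1 OR 1) OR (NOT 1 XOR 1)) AND 1) -> 1
  row 12 [1100]: (((0 OR 0) OR (NOT 0 XOR 1)) AND 0) -> 0
  row 13 [1101]: (((1 OR 1) OR (NOT 1 XOR 1)) AND 1) -> 1
  row 14 [1110]: (((0 OR 0) OR (NOT 0 XOR 1)) AND 0) -> 0
  row 15 [1111]: (((1 OR 1) OR (NOT 1 XOR 1)) AND 1) -> 1
Full result column, 4 rows per line (P1,P2 fixed per line; P3,P4 runs 00..11 left to right):
  rows 0-3 [P1,P2=00]: 0101  = hex 5
  rows 4-7 [P1,P2=01]: 0101  = hex 5
  rows 8-11 [P1,P2=10]: 0101  = hex 5
  rows 12-15 [P1,P2=11]: 0101  = hex 5
Output column (row 0 .. row 15) = 0101010101010101
Output column grouped in 4s = 0101 0101 0101 0101 = 0x5555
Convert to decimal digit by digit (value = value*16 + digit):
  5 -> 5
  5*16 + 5 = 85
  85*16 + 5 = 1365
  1365*16 + 5 = 21845
Decimal = 21845

21845


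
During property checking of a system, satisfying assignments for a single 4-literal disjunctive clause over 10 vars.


Step 1: Total=2^10=1024
Step 2: Unsat when all 4 false: 2^6=64
Step 3: Sat=1024-64=960

960


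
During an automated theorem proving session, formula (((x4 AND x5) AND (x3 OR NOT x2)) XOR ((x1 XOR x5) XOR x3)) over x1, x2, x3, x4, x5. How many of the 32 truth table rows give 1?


Formula: (((x4 AND x5) AND (x3 OR NOT x2)) XOR ((x1 XOR x5) XOR x3)) over 5 vars (32 rows)
Evaluate each row (x1, x2, x3, x4, x5 as bits, MSB first):
  row 0 [00000]: (((0 AND 0) AND (0 OR NOT 0)) XOR ((0 XOR 0) XOR 0)) -> 0
  row 1 [00001]: (((0 AND 1) AND (0 OR NOT 0)) XOR ((0 XOR 1) XOR 0)) -> 1
  row 2 [00010]: (((1 AND 0) AND (0 OR NOT 0)) XOR ((0 XOR 0) XOR 0)) -> 0
  row 3 [00011]: (((1 AND 1) AND (0 OR NOT 0)) XOR ((0 XOR 1) XOR 0)) -> 0
  row 4 [00100]: (((0 AND 0) AND (1 OR NOT 0)) XOR ((0 XOR 0) XOR 1)) -> 1
  row 5 [00101]: (((0 AND 1) AND (1 OR NOT 0)) XOR ((0 XOR 1) XOR 1)) -> 0
  row 6 [00110]: (((1 AND 0) AND (1 OR NOT 0)) XOR ((0 XOR 0) XOR 1)) -> 1
  row 7 [00111]: (((1 AND 1) AND (1 OR NOT 0)) XOR ((0 XOR 1) XOR 1)) -> 1
  row 8 [01000]: (((0 AND 0) AND (0 OR NOT 1)) XOR ((0 XOR 0) XOR 0)) -> 0
  row 9 [01001]: (((0 AND 1) AND (0 OR NOT 1)) XOR ((0 XOR 1) XOR 0)) -> 1
  row 10 [01010]: (((1 AND 0) AND (0 OR NOT 1)) XOR ((0 XOR 0) XOR 0)) -> 0
  row 11 [01011]: (((1 AND 1) AND (0 OR NOT 1)) XOR ((0 XOR 1) XOR 0)) -> 1
  row 12 [01100]: (((0 AND 0) AND (1 OR NOT 1)) XOR ((0 XOR 0) XOR 1)) -> 1
  row 13 [01101]: (((0 AND 1) AND (1 OR NOT 1)) XOR ((0 XOR 1) XOR 1)) -> 0
  row 14 [01110]: (((1 AND 0) AND (1 OR NOT 1)) XOR ((0 XOR 0) XOR 1)) -> 1
  row 15 [01111]: (((1 AND 1) AND (1 OR NOT 1)) XOR ((0 XOR 1) XOR 1)) -> 1
  row 16 [10000]: (((0 AND 0) AND (0 OR NOT 0)) XOR ((1 XOR 0) XOR 0)) -> 1
  row 17 [10001]: (((0 AND 1) AND (0 OR NOT 0)) XOR ((1 XOR 1) XOR 0)) -> 0
  row 18 [10010]: (((1 AND 0) AND (0 OR NOT 0)) XOR ((1 XOR 0) XOR 0)) -> 1
  row 19 [10011]: (((1 AND 1) AND (0 OR NOT 0)) XOR ((1 XOR 1) XOR 0)) -> 1
  row 20 [10100]: (((0 AND 0) AND (1 OR NOT 0)) XOR ((1 XOR 0) XOR 1)) -> 0
  row 21 [10101]: (((0 AND 1) AND (1 OR NOT 0)) XOR ((1 XOR 1) XOR 1)) -> 1
  row 22 [10110]: (((1 AND 0) AND (1 OR NOT 0)) XOR ((1 XOR 0) XOR 1)) -> 0
  row 23 [10111]: (((1 AND 1) AND (1 OR NOT 0)) XOR ((1 XOR 1) XOR 1)) -> 0
  row 24 [11000]: (((0 AND 0) AND (0 OR NOT 1)) XOR ((1 XOR 0) XOR 0)) -> 1
  row 25 [11001]: (((0 AND 1) AND (0 OR NOT 1)) XOR ((1 XOR 1) XOR 0)) -> 0
  row 26 [11010]: (((1 AND 0) AND (0 OR NOT 1)) XOR ((1 XOR 0) XOR 0)) -> 1
  row 27 [11011]: (((1 AND 1) AND (0 OR NOT 1)) XOR ((1 XOR 1) XOR 0)) -> 0
  row 28 [11100]: (((0 AND 0) AND (1 OR NOT 1)) XOR ((1 XOR 0) XOR 1)) -> 0
  row 29 [11101]: (((0 AND 1) AND (1 OR NOT 1)) XOR ((1 XOR 1) XOR 1)) -> 1
  row 30 [11110]: (((1 AND 0) AND (1 OR NOT 1)) XOR ((1 XOR 0) XOR 1)) -> 0
  row 31 [11111]: (((1 AND 1) AND (1 OR NOT 1)) XOR ((1 XOR 1) XOR 1)) -> 0
Full result column, 8 rows per line (x1,x2 fixed per line; x3,x4,x5 runs 000..111 left to right):
  rows 0-7 [x1,x2=00]: 01001011  (ones: 4)
  rows 8-15 [x1,x2=01]: 01011011  (ones: 5)
  rows 16-23 [x1,x2=10]: 10110100  (ones: 4)
  rows 24-31 [x1,x2=11]: 10100100  (ones: 3)
Count of 1-rows = 4+5+4+3 = 16

16


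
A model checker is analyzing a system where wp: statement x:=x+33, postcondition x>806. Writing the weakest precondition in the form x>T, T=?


Formula: wp(x:=E, P) = P[E/x] (substitute E for x in postcondition)
Step 1: Postcondition: x>806
Step 2: Substitute x+33 for x: x+33>806
Step 3: Solve for x: x > 806-33 = 773

773


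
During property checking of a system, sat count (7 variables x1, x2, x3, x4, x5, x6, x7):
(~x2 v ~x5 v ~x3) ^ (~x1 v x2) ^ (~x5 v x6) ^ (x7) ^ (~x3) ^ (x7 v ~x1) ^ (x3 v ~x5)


CNF with 7 clauses over 7 vars (128 assignments).
An assignment satisfies CNF iff every clause has >=1 true literal.
Check each row (bits = x1,x2,x3,x4,x5,x6,x7; clause T/F shown):
  row 0 [0000000]: clauses=TTTFTTT -> 0
  row 1 [0000001]: clauses=TTTTTTT -> 1
  row 2 [0000010]: clauses=TTTFTTT -> 0
  row 3 [0000011]: clauses=TTTTTTT -> 1
  row 4 [0000100]: clauses=TTFFTTF -> 0
  (every remaining row is evaluated the same way; all 128 results are listed next)
Full result column, 8 rows per line (x1,x2,x3,x4 fixed per line; x5,x6,x7 runs 000..111 left to right):
  rows 0-7 [x1,x2,x3,x4=0000]: 01010000  (ones: 2)
  rows 8-15 [x1,x2,x3,x4=0001]: 01010000  (ones: 2)
  rows 16-23 [x1,x2,x3,x4=0010]: 00000000  (ones: 0)
  rows 24-31 [x1,x2,x3,x4=0011]: 00000000  (ones: 0)
  rows 32-39 [x1,x2,x3,x4=0100]: 01010000  (ones: 2)
  rows 40-47 [x1,x2,x3,x4=0101]: 01010000  (ones: 2)
  rows 48-55 [x1,x2,x3,x4=0110]: 00000000  (ones: 0)
  rows 56-63 [x1,x2,x3,x4=0111]: 00000000  (ones: 0)
  rows 64-71 [x1,x2,x3,x4=1000]: 00000000  (ones: 0)
  rows 72-79 [x1,x2,x3,x4=1001]: 00000000  (ones: 0)
  rows 80-87 [x1,x2,x3,x4=1010]: 00000000  (ones: 0)
  rows 88-95 [x1,x2,x3,x4=1011]: 00000000  (ones: 0)
  rows 96-103 [x1,x2,x3,x4=1100]: 01010000  (ones: 2)
  rows 104-111 [x1,x2,x3,x4=1101]: 01010000  (ones: 2)
  rows 112-119 [x1,x2,x3,x4=1110]: 00000000  (ones: 0)
  rows 120-127 [x1,x2,x3,x4=1111]: 00000000  (ones: 0)
Satisfying assignments = 2+2+0+0+2+2+0+0+0+0+0+0+2+2+0+0 = 12

12


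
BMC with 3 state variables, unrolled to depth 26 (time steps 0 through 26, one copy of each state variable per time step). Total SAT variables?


BMC unrolls to depth k, creating one copy of each state var for steps 0..k.
Step count = 26 + 1 = 27 (steps 0 through 26)
Vars per step = 3
Total = 3 * 27 = 81

81


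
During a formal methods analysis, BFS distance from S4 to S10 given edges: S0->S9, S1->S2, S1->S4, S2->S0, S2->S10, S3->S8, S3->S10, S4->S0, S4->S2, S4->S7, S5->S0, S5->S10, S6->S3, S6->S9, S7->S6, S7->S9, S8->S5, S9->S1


BFS layer-by-layer from S4:
  dist 0: {S4}
  dist 1: {S0, S2, S7}
  dist 2: {S6, S9, S10}
  -> S10 reached at distance 2
Shortest path length = 2

2


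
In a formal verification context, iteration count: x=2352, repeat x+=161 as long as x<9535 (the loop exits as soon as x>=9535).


Step 1: x goes from 2352 toward 9535 by 161; the body runs while x<9535, so iterations = ceil((bound-start)/step)
Step 2: Distance=7183
Step 3: ceil(7183/161)=45

45


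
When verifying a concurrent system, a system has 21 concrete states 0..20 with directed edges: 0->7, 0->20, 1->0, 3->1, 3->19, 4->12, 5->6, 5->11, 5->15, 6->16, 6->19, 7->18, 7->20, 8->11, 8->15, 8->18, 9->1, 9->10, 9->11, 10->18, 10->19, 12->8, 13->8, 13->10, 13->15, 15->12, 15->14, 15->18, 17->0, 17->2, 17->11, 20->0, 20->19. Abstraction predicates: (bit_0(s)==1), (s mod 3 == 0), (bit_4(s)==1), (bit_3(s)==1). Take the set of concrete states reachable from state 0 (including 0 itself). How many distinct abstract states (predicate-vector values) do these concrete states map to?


BFS from 0:
Concrete reachable: {0, 7, 18, 19, 20}
Abstract via predicates (bit_0(s)==1), (s mod 3 == 0), (bit_4(s)==1), (bit_3(s)==1):
  (0,0,1,0) <- {20}
  (0,1,0,0) <- {0}
  (0,1,1,0) <- {18}
  (1,0,0,0) <- {7}
  (1,0,1,0) <- {19}
Distinct abstract states = 5

5


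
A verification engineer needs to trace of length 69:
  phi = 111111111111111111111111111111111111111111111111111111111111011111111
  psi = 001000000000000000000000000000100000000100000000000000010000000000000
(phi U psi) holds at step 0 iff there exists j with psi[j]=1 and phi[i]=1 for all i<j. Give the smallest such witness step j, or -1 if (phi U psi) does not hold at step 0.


(phi U psi) at 0: need smallest j with psi[j]=1 and phi[i]=1 for all i in [0,j).
Scan from step 0:
  step 0: phi=1, psi=0 -> continue
  step 1: phi=1, psi=0 -> continue
  step 2: psi=1 and phi held for [0,2) -> witness found
Witness step = 2

2


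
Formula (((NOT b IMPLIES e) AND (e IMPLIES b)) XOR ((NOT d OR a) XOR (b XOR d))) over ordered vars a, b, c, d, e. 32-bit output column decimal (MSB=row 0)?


Formula: (((NOT b IMPLIES e) AND (e IMPLIES b)) XOR ((NOT d OR a) XOR (b XOR d))) over a, b, c, d, e (32 rows)
Evaluate each row (bits = a,b,c,d,e, MSB first):
  row 0 [00000]: (((NOT 0 IMPLIES 0) AND (0 IMPLIES 0)) XOR ((NOT 0 OR 0) XOR (0 XOR 0))) -> 1
  row 1 [00001]: (((NOT 0 IMPLIES 1) AND (1 IMPLIES 0)) XOR ((NOT 0 OR 0) XOR (0 XOR 0))) -> 1
  row 2 [00010]: (((NOT 0 IMPLIES 0) AND (0 IMPLIES 0)) XOR ((NOT 1 OR 0) XOR (0 XOR 1))) -> 1
  row 3 [00011]: (((NOT 0 IMPLIES 1) AND (1 IMPLIES 0)) XOR ((NOT 1 OR 0) XOR (0 XOR 1))) -> 1
  row 4 [00100]: (((NOT 0 IMPLIES 0) AND (0 IMPLIES 0)) XOR ((NOT 0 OR 0) XOR (0 XOR 0))) -> 1
  row 5 [00101]: (((NOT 0 IMPLIES 1) AND (1 IMPLIES 0)) XOR ((NOT 0 OR 0) XOR (0 XOR 0))) -> 1
  row 6 [00110]: (((NOT 0 IMPLIES 0) AND (0 IMPLIES 0)) XOR ((NOT 1 OR 0) XOR (0 XOR 1))) -> 1
  row 7 [00111]: (((NOT 0 IMPLIES 1) AND (1 IMPLIES 0)) XOR ((NOT 1 OR 0) XOR (0 XOR 1))) -> 1
  row 8 [01000]: (((NOT 1 IMPLIES 0) AND (0 IMPLIES 1)) XOR ((NOT 0 OR 0) XOR (1 XOR 0))) -> 1
  row 9 [01001]: (((NOT 1 IMPLIES 1) AND (1 IMPLIES 1)) XOR ((NOT 0 OR 0) XOR (1 XOR 0))) -> 1
  row 10 [01010]: (((NOT 1 IMPLIES 0) AND (0 IMPLIES 1)) XOR ((NOT 1 OR 0) XOR (1 XOR 1))) -> 1
  row 11 [01011]: (((NOT 1 IMPLIES 1) AND (1 IMPLIES 1)) XOR ((NOT 1 OR 0) XOR (1 XOR 1))) -> 1
  row 12 [01100]: (((NOT 1 IMPLIES 0) AND (0 IMPLIES 1)) XOR ((NOT 0 OR 0) XOR (1 XOR 0))) -> 1
  row 13 [01101]: (((NOT 1 IMPLIES 1) AND (1 IMPLIES 1)) XOR ((NOT 0 OR 0) XOR (1 XOR 0))) -> 1
  row 14 [01110]: (((NOT 1 IMPLIES 0) AND (0 IMPLIES 1)) XOR ((NOT 1 OR 0) XOR (1 XOR 1))) -> 1
  row 15 [01111]: (((NOT 1 IMPLIES 1) AND (1 IMPLIES 1)) XOR ((NOT 1 OR 0) XOR (1 XOR 1))) -> 1
  row 16 [10000]: (((NOT 0 IMPLIES 0) AND (0 IMPLIES 0)) XOR ((NOT 0 OR 1) XOR (0 XOR 0))) -> 1
  row 17 [10001]: (((NOT 0 IMPLIES 1) AND (1 IMPLIES 0)) XOR ((NOT 0 OR 1) XOR (0 XOR 0))) -> 1
  row 18 [10010]: (((NOT 0 IMPLIES 0) AND (0 IMPLIES 0)) XOR ((NOT 1 OR 1) XOR (0 XOR 1))) -> 0
  row 19 [10011]: (((NOT 0 IMPLIES 1) AND (1 IMPLIES 0)) XOR ((NOT 1 OR 1) XOR (0 XOR 1))) -> 0
  row 20 [10100]: (((NOT 0 IMPLIES 0) AND (0 IMPLIES 0)) XOR ((NOT 0 OR 1) XOR (0 XOR 0))) -> 1
  row 21 [10101]: (((NOT 0 IMPLIES 1) AND (1 IMPLIES 0)) XOR ((NOT 0 OR 1) XOR (0 XOR 0))) -> 1
  row 22 [10110]: (((NOT 0 IMPLIES 0) AND (0 IMPLIES 0)) XOR ((NOT 1 OR 1) XOR (0 XOR 1))) -> 0
  row 23 [10111]: (((NOT 0 IMPLIES 1) AND (1 IMPLIES 0)) XOR ((NOT 1 OR 1) XOR (0 XOR 1))) -> 0
  row 24 [11000]: (((NOT 1 IMPLIES 0) AND (0 IMPLIES 1)) XOR ((NOT 0 OR 1) XOR (1 XOR 0))) -> 1
  row 25 [11001]: (((NOT 1 IMPLIES 1) AND (1 IMPLIES 1)) XOR ((NOT 0 OR 1) XOR (1 XOR 0))) -> 1
  row 26 [11010]: (((NOT 1 IMPLIES 0) AND (0 IMPLIES 1)) XOR ((NOT 1 OR 1) XOR (1 XOR 1))) -> 0
  row 27 [11011]: (((NOT 1 IMPLIES 1) AND (1 IMPLIES 1)) XOR ((NOT 1 OR 1) XOR (1 XOR 1))) -> 0
  row 28 [11100]: (((NOT 1 IMPLIES 0) AND (0 IMPLIES 1)) XOR ((NOT 0 OR 1) XOR (1 XOR 0))) -> 1
  row 29 [11101]: (((NOT 1 IMPLIES 1) AND (1 IMPLIES 1)) XOR ((NOT 0 OR 1) XOR (1 XOR 0))) -> 1
  row 30 [11110]: (((NOT 1 IMPLIES 0) AND (0 IMPLIES 1)) XOR ((NOT 1 OR 1) XOR (1 XOR 1))) -> 0
  row 31 [11111]: (((NOT 1 IMPLIES 1) AND (1 IMPLIES 1)) XOR ((NOT 1 OR 1) XOR (1 XOR 1))) -> 0
Full result column, 4 rows per line (a,b,c fixed per line; d,e runs 00..11 left to right):
  rows 0-3 [a,b,c=000]: 1111  = hex F
  rows 4-7 [a,b,c=001]: 1111  = hex F
  rows 8-11 [a,b,c=010]: 1111  = hex F
  rows 12-15 [a,b,c=011]: 1111  = hex F
  rows 16-19 [a,b,c=100]: 1100  = hex C
  rows 20-23 [a,b,c=101]: 1100  = hex C
  rows 24-27 [a,b,c=110]: 1100  = hex C
  rows 28-31 [a,b,c=111]: 1100  = hex C
Output column (row 0 .. row 31) = 11111111111111111100110011001100
Output column grouped in 4s = 1111 1111 1111 1111 1100 1100 1100 1100 = 0xFFFFCCCC
Convert to decimal digit by digit (value = value*16 + digit):
  F -> 15
  15*16 + 15 (F) = 255
  255*16 + 15 (F) = 4095
  4095*16 + 15 (F) = 65535
  65535*16 + 12 (C) = 1048572
  1048572*16 + 12 (C) = 16777164
  16777164*16 + 12 (C) = 268434636
  268434636*16 + 12 (C) = 4294954188
Decimal = 4294954188

4294954188


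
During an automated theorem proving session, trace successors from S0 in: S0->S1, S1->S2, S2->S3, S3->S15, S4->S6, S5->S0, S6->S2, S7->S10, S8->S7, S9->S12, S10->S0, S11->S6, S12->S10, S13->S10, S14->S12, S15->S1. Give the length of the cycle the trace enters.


Trace from S0 until a state repeats:
  S0 -> S1 -> S2 -> S3 -> S15 -> S1
S1 first seen at step 1, revisited at step 5.
Cycle length = 5 - 1 = 4

4


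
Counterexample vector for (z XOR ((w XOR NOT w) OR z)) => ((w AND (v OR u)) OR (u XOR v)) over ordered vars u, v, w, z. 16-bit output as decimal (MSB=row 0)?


F1 = (z XOR ((w XOR NOT w) OR z))
F2 = ((w AND (v OR u)) OR (u XOR v))
Counterexample to F1=>F2 is where F1=1 and F2=0.
Evaluate each row (bits = u,v,w,z, MSB first):
  row 0 [0000]: F1=1 F2=0 -> F1&~F2 -> 1
  row 1 [0001]: F1=0 F2=0 -> F1&~F2 -> 0
  row 2 [0010]: F1=1 F2=0 -> F1&~F2 -> 1
  row 3 [0011]: F1=0 F2=0 -> F1&~F2 -> 0
  row 4 [0100]: F1=1 F2=1 -> F1&~F2 -> 0
  row 5 [0101]: F1=0 F2=1 -> F1&~F2 -> 0
  row 6 [0110]: F1=1 F2=1 -> F1&~F2 -> 0
  row 7 [0111]: F1=0 F2=1 -> F1&~F2 -> 0
  row 8 [1000]: F1=1 F2=1 -> F1&~F2 -> 0
  row 9 [1001]: F1=0 F2=1 -> F1&~F2 -> 0
  row 10 [1010]: F1=1 F2=1 -> F1&~F2 -> 0
  row 11 [1011]: F1=0 F2=1 -> F1&~F2 -> 0
  row 12 [1100]: F1=1 F2=0 -> F1&~F2 -> 1
  row 13 [1101]: F1=0 F2=0 -> F1&~F2 -> 0
  row 14 [1110]: F1=1 F2=1 -> F1&~F2 -> 0
  row 15 [1111]: F1=0 F2=1 -> F1&~F2 -> 0
Full result column, 4 rows per line (u,v fixed per line; w,z runs 00..11 left to right):
  rows 0-3 [u,v=00]: 1010  = hex A
  rows 4-7 [u,v=01]: 0000  = hex 0
  rows 8-11 [u,v=10]: 0000  = hex 0
  rows 12-15 [u,v=11]: 1000  = hex 8
Counterexample vector (row 0 .. row 15) = 1010000000001000
Output column grouped in 4s = 1010 0000 0000 1000 = 0xA008
Convert to decimal digit by digit (value = value*16 + digit):
  A -> 10
  10*16 + 0 = 160
  160*16 + 0 = 2560
  2560*16 + 8 = 40968
Decimal = 40968

40968


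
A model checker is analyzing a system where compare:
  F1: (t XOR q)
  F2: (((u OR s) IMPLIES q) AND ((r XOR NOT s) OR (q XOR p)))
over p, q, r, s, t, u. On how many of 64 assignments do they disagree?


F1 = (t XOR q)
F2 = (((u OR s) IMPLIES q) AND ((r XOR NOT s) OR (q XOR p)))
Evaluate both on each of 64 rows (bits = p,q,r,s,t,u):
  row 0 [000000]: F1=0 F2=1 (differ) -> 1
  row 1 [000001]: F1=0 F2=0 -> 0
  row 2 [000010]: F1=1 F2=1 -> 0
  row 3 [000011]: F1=1 F2=0 (differ) -> 1
  row 4 [000100]: F1=0 F2=0 -> 0
  (every remaining row is evaluated the same way; all 64 results are listed next)
Full result column, 8 rows per line (p,q,r fixed per line; s,t,u runs 000..111 left to right):
  rows 0-7 [p,q,r=000]: 10010011  (ones: 4)
  rows 8-15 [p,q,r=001]: 00110011  (ones: 4)
  rows 16-23 [p,q,r=010]: 00110011  (ones: 4)
  rows 24-31 [p,q,r=011]: 00110011  (ones: 4)
  rows 32-39 [p,q,r=100]: 10010011  (ones: 4)
  rows 40-47 [p,q,r=101]: 10010011  (ones: 4)
  rows 48-55 [p,q,r=110]: 00111100  (ones: 4)
  rows 56-63 [p,q,r=111]: 11000011  (ones: 4)
Disagreements = 4+4+4+4+4+4+4+4 = 32

32


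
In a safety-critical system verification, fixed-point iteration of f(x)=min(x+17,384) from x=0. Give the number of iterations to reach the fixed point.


Step 1: x=0, cap=384, increment=17
Step 2: x grows by 17 each step until capped at 384; fixed point is x=384
Step 3: iterations = ceil(384/17) = 23

23


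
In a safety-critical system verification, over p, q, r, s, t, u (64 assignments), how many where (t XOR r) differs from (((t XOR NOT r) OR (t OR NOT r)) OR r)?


F1 = (t XOR r)
F2 = (((t XOR NOT r) OR (t OR NOT r)) OR r)
Evaluate both on each of 64 rows (bits = p,q,r,s,t,u):
  row 0 [000000]: F1=0 F2=1 (differ) -> 1
  row 1 [000001]: F1=0 F2=1 (differ) -> 1
  row 2 [000010]: F1=1 F2=1 -> 0
  row 3 [000011]: F1=1 F2=1 -> 0
  row 4 [000100]: F1=0 F2=1 (differ) -> 1
  (every remaining row is evaluated the same way; all 64 results are listed next)
Full result column, 8 rows per line (p,q,r fixed per line; s,t,u runs 000..111 left to right):
  rows 0-7 [p,q,r=000]: 11001100  (ones: 4)
  rows 8-15 [p,q,r=001]: 00110011  (ones: 4)
  rows 16-23 [p,q,r=010]: 11001100  (ones: 4)
  rows 24-31 [p,q,r=011]: 00110011  (ones: 4)
  rows 32-39 [p,q,r=100]: 11001100  (ones: 4)
  rows 40-47 [p,q,r=101]: 00110011  (ones: 4)
  rows 48-55 [p,q,r=110]: 11001100  (ones: 4)
  rows 56-63 [p,q,r=111]: 00110011  (ones: 4)
Disagreements = 4+4+4+4+4+4+4+4 = 32

32


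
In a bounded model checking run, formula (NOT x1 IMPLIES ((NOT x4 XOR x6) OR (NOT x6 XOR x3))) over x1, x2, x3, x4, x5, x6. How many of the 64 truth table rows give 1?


Formula: (NOT x1 IMPLIES ((NOT x4 XOR x6) OR (NOT x6 XOR x3))) over 6 vars (64 rows)
Evaluate each row (x1, x2, x3, x4, x5, x6 as bits, MSB first):
  row 0 [000000]: (NOT 0 IMPLIES ((NOT 0 XOR 0) OR (NOT 0 XOR 0))) -> 1
  row 1 [000001]: (NOT 0 IMPLIES ((NOT 0 XOR 1) OR (NOT 1 XOR 0))) -> 0
  row 2 [000010]: (NOT 0 IMPLIES ((NOT 0 XOR 0) OR (NOT 0 XOR 0))) -> 1
  row 3 [000011]: (NOT 0 IMPLIES ((NOT 0 XOR 1) OR (NOT 1 XOR 0))) -> 0
  row 4 [000100]: (NOT 0 IMPLIES ((NOT 1 XOR 0) OR (NOT 0 XOR 0))) -> 1
  (every remaining row is evaluated the same way; all 64 results are listed next)
Full result column, 8 rows per line (x1,x2,x3 fixed per line; x4,x5,x6 runs 000..111 left to right):
  rows 0-7 [x1,x2,x3=000]: 10101111  (ones: 6)
  rows 8-15 [x1,x2,x3=001]: 11110101  (ones: 6)
  rows 16-23 [x1,x2,x3=010]: 10101111  (ones: 6)
  rows 24-31 [x1,x2,x3=011]: 11110101  (ones: 6)
  rows 32-39 [x1,x2,x3=100]: 11111111  (ones: 8)
  rows 40-47 [x1,x2,x3=101]: 11111111  (ones: 8)
  rows 48-55 [x1,x2,x3=110]: 11111111  (ones: 8)
  rows 56-63 [x1,x2,x3=111]: 11111111  (ones: 8)
Count of 1-rows = 6+6+6+6+8+8+8+8 = 56

56


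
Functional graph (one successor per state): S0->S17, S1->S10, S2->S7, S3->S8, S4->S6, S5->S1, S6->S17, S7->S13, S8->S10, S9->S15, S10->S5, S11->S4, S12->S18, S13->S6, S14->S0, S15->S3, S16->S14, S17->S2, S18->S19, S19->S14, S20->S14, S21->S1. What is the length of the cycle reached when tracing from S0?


Trace from S0 until a state repeats:
  S0 -> S17 -> S2 -> S7 -> S13 -> S6 -> S17
S17 first seen at step 1, revisited at step 6.
Cycle length = 6 - 1 = 5

5


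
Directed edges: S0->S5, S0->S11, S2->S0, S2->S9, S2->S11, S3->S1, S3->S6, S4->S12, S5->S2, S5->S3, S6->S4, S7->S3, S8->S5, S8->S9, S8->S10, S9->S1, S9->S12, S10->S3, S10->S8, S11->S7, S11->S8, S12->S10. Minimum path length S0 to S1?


BFS layer-by-layer from S0:
  dist 0: {S0}
  dist 1: {S5, S11}
  dist 2: {S2, S3, S7, S8}
  dist 3: {S1, S6, S9, S10}
  -> S1 reached at distance 3
Shortest path length = 3

3


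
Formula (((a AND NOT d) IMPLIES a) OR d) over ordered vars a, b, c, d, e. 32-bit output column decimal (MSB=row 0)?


Formula: (((a AND NOT d) IMPLIES a) OR d) over a, b, c, d, e (32 rows)
Evaluate each row (bits = a,b,c,d,e, MSB first):
  row 0 [00000]: (((0 AND NOT 0) IMPLIES 0) OR 0) -> 1
  row 1 [00001]: (((0 AND NOT 0) IMPLIES 0) OR 0) -> 1
  row 2 [00010]: (((0 AND NOT 1) IMPLIES 0) OR 1) -> 1
  row 3 [00011]: (((0 AND NOT 1) IMPLIES 0) OR 1) -> 1
  row 4 [00100]: (((0 AND NOT 0) IMPLIES 0) OR 0) -> 1
  row 5 [00101]: (((0 AND NOT 0) IMPLIES 0) OR 0) -> 1
  row 6 [00110]: (((0 AND NOT 1) IMPLIES 0) OR 1) -> 1
  row 7 [00111]: (((0 AND NOT 1) IMPLIES 0) OR 1) -> 1
  row 8 [01000]: (((0 AND NOT 0) IMPLIES 0) OR 0) -> 1
  row 9 [01001]: (((0 AND NOT 0) IMPLIES 0) OR 0) -> 1
  row 10 [01010]: (((0 AND NOT 1) IMPLIES 0) OR 1) -> 1
  row 11 [01011]: (((0 AND NOT 1) IMPLIES 0) OR 1) -> 1
  row 12 [01100]: (((0 AND NOT 0) IMPLIES 0) OR 0) -> 1
  row 13 [01101]: (((0 AND NOT 0) IMPLIES 0) OR 0) -> 1
  row 14 [01110]: (((0 AND NOT 1) IMPLIES 0) OR 1) -> 1
  row 15 [01111]: (((0 AND NOT 1) IMPLIES 0) OR 1) -> 1
  row 16 [10000]: (((1 AND NOT 0) IMPLIES 1) OR 0) -> 1
  row 17 [10001]: (((1 AND NOT 0) IMPLIES 1) OR 0) -> 1
  row 18 [10010]: (((1 AND NOT 1) IMPLIES 1) OR 1) -> 1
  row 19 [10011]: (((1 AND NOT 1) IMPLIES 1) OR 1) -> 1
  row 20 [10100]: (((1 AND NOT 0) IMPLIES 1) OR 0) -> 1
  row 21 [10101]: (((1 AND NOT 0) IMPLIES 1) OR 0) -> 1
  row 22 [10110]: (((1 AND NOT 1) IMPLIES 1) OR 1) -> 1
  row 23 [10111]: (((1 AND NOT 1) IMPLIES 1) OR 1) -> 1
  row 24 [11000]: (((1 AND NOT 0) IMPLIES 1) OR 0) -> 1
  row 25 [11001]: (((1 AND NOT 0) IMPLIES 1) OR 0) -> 1
  row 26 [11010]: (((1 AND NOT 1) IMPLIES 1) OR 1) -> 1
  row 27 [11011]: (((1 AND NOT 1) IMPLIES 1) OR 1) -> 1
  row 28 [11100]: (((1 AND NOT 0) IMPLIES 1) OR 0) -> 1
  row 29 [11101]: (((1 AND NOT 0) IMPLIES 1) OR 0) -> 1
  row 30 [11110]: (((1 AND NOT 1) IMPLIES 1) OR 1) -> 1
  row 31 [11111]: (((1 AND NOT 1) IMPLIES 1) OR 1) -> 1
Full result column, 4 rows per line (a,b,c fixed per line; d,e runs 00..11 left to right):
  rows 0-3 [a,b,c=000]: 1111  = hex F
  rows 4-7 [a,b,c=001]: 1111  = hex F
  rows 8-11 [a,b,c=010]: 1111  = hex F
  rows 12-15 [a,b,c=011]: 1111  = hex F
  rows 16-19 [a,b,c=100]: 1111  = hex F
  rows 20-23 [a,b,c=101]: 1111  = hex F
  rows 24-27 [a,b,c=110]: 1111  = hex F
  rows 28-31 [a,b,c=111]: 1111  = hex F
Output column (row 0 .. row 31) = 11111111111111111111111111111111
Output column grouped in 4s = 1111 1111 1111 1111 1111 1111 1111 1111 = 0xFFFFFFFF
Convert to decimal digit by digit (value = value*16 + digit):
  F -> 15
  15*16 + 15 (F) = 255
  255*16 + 15 (F) = 4095
  4095*16 + 15 (F) = 65535
  65535*16 + 15 (F) = 1048575
  1048575*16 + 15 (F) = 16777215
  16777215*16 + 15 (F) = 268435455
  268435455*16 + 15 (F) = 4294967295
Decimal = 4294967295

4294967295


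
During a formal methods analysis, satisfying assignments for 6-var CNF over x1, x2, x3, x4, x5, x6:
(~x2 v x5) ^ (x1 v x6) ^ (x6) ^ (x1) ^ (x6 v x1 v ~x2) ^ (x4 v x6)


CNF with 6 clauses over 6 vars (64 assignments).
An assignment satisfies CNF iff every clause has >=1 true literal.
Check each row (bits = x1,x2,x3,x4,x5,x6; clause T/F shown):
  row 0 [000000]: clauses=TFFFTF -> 0
  row 1 [000001]: clauses=TTTFTT -> 0
  row 2 [000010]: clauses=TFFFTF -> 0
  row 3 [000011]: clauses=TTTFTT -> 0
  row 4 [000100]: clauses=TFFFTT -> 0
  (every remaining row is evaluated the same way; all 64 results are listed next)
Full result column, 8 rows per line (x1,x2,x3 fixed per line; x4,x5,x6 runs 000..111 left to right):
  rows 0-7 [x1,x2,x3=000]: 00000000  (ones: 0)
  rows 8-15 [x1,x2,x3=001]: 00000000  (ones: 0)
  rows 16-23 [x1,x2,x3=010]: 00000000  (ones: 0)
  rows 24-31 [x1,x2,x3=011]: 00000000  (ones: 0)
  rows 32-39 [x1,x2,x3=100]: 01010101  (ones: 4)
  rows 40-47 [x1,x2,x3=101]: 01010101  (ones: 4)
  rows 48-55 [x1,x2,x3=110]: 00010001  (ones: 2)
  rows 56-63 [x1,x2,x3=111]: 00010001  (ones: 2)
Satisfying assignments = 0+0+0+0+4+4+2+2 = 12

12


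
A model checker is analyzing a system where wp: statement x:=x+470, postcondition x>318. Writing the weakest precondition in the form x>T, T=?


Formula: wp(x:=E, P) = P[E/x] (substitute E for x in postcondition)
Step 1: Postcondition: x>318
Step 2: Substitute x+470 for x: x+470>318
Step 3: Solve for x: x > 318-470 = -152

-152


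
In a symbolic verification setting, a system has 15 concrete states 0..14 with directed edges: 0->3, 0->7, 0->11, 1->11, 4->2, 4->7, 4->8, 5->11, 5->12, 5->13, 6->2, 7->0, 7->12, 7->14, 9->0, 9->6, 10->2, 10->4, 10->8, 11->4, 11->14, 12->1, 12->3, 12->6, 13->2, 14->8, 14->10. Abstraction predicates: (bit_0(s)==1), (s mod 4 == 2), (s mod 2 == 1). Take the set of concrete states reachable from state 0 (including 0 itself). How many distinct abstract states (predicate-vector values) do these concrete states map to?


BFS from 0:
Concrete reachable: {0, 1, 2, 3, 4, 6, 7, 8, 10, 11, 12, 14}
Abstract via predicates (bit_0(s)==1), (s mod 4 == 2), (s mod 2 == 1):
  (0,0,0) <- {0, 4, 8, 12}
  (0,1,0) <- {2, 6, 10, 14}
  (1,0,1) <- {1, 3, 7, 11}
Distinct abstract states = 3

3


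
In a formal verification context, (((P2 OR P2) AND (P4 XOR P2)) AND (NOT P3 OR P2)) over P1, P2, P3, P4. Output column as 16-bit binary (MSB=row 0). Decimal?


Formula: (((P2 OR P2) AND (P4 XOR P2)) AND (NOT P3 OR P2)) over P1, P2, P3, P4 (16 rows)
Evaluate each row (bits = P1,P2,P3,P4, MSB first):
  row 0 [0000]: (((0 OR 0) AND (0 XOR 0)) AND (NOT 0 OR 0)) -> 0
  row 1 [0001]: (((0 OR 0) AND (1 XOR 0)) AND (NOT 0 OR 0)) -> 0
  row 2 [0010]: (((0 OR 0) AND (0 XOR 0)) AND (NOT 1 OR 0)) -> 0
  row 3 [0011]: (((0 OR 0) AND (1 XOR 0)) AND (NOT 1 OR 0)) -> 0
  row 4 [0100]: (((1 OR 1) AND (0 XOR 1)) AND (NOT 0 OR 1)) -> 1
  row 5 [0101]: (((1 OR 1) AND (1 XOR 1)) AND (NOT 0 OR 1)) -> 0
  row 6 [0110]: (((1 OR 1) AND (0 XOR 1)) AND (NOT 1 OR 1)) -> 1
  row 7 [0111]: (((1 OR 1) AND (1 XOR 1)) AND (NOT 1 OR 1)) -> 0
  row 8 [1000]: (((0 OR 0) AND (0 XOR 0)) AND (NOT 0 OR 0)) -> 0
  row 9 [1001]: (((0 OR 0) AND (1 XOR 0)) AND (NOT 0 OR 0)) -> 0
  row 10 [1010]: (((0 OR 0) AND (0 XOR 0)) AND (NOT 1 OR 0)) -> 0
  row 11 [1011]: (((0 OR 0) AND (1 XOR 0)) AND (NOT 1 OR 0)) -> 0
  row 12 [1100]: (((1 OR 1) AND (0 XOR 1)) AND (NOT 0 OR 1)) -> 1
  row 13 [1101]: (((1 OR 1) AND (1 XOR 1)) AND (NOT 0 OR 1)) -> 0
  row 14 [1110]: (((1 OR 1) AND (0 XOR 1)) AND (NOT 1 OR 1)) -> 1
  row 15 [1111]: (((1 OR 1) AND (1 XOR 1)) AND (NOT 1 OR 1)) -> 0
Full result column, 4 rows per line (P1,P2 fixed per line; P3,P4 runs 00..11 left to right):
  rows 0-3 [P1,P2=00]: 0000  = hex 0
  rows 4-7 [P1,P2=01]: 1010  = hex A
  rows 8-11 [P1,P2=10]: 0000  = hex 0
  rows 12-15 [P1,P2=11]: 1010  = hex A
Output column (row 0 .. row 15) = 0000101000001010
Output column grouped in 4s = 0000 1010 0000 1010 = 0x0A0A
Convert to decimal digit by digit (value = value*16 + digit):
  0 -> 0
  0*16 + 10 (A) = 10
  10*16 + 0 = 160
  160*16 + 10 (A) = 2570
Decimal = 2570

2570


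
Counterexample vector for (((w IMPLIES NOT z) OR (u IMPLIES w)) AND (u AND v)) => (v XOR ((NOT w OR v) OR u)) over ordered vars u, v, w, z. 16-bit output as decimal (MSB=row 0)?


F1 = (((w IMPLIES NOT z) OR (u IMPLIES w)) AND (u AND v))
F2 = (v XOR ((NOT w OR v) OR u))
Counterexample to F1=>F2 is where F1=1 and F2=0.
Evaluate each row (bits = u,v,w,z, MSB first):
  row 0 [0000]: F1=0 F2=1 -> F1&~F2 -> 0
  row 1 [0001]: F1=0 F2=1 -> F1&~F2 -> 0
  row 2 [0010]: F1=0 F2=0 -> F1&~F2 -> 0
  row 3 [0011]: F1=0 F2=0 -> F1&~F2 -> 0
  row 4 [0100]: F1=0 F2=0 -> F1&~F2 -> 0
  row 5 [0101]: F1=0 F2=0 -> F1&~F2 -> 0
  row 6 [0110]: F1=0 F2=0 -> F1&~F2 -> 0
  row 7 [0111]: F1=0 F2=0 -> F1&~F2 -> 0
  row 8 [1000]: F1=0 F2=1 -> F1&~F2 -> 0
  row 9 [1001]: F1=0 F2=1 -> F1&~F2 -> 0
  row 10 [1010]: F1=0 F2=1 -> F1&~F2 -> 0
  row 11 [1011]: F1=0 F2=1 -> F1&~F2 -> 0
  row 12 [1100]: F1=1 F2=0 -> F1&~F2 -> 1
  row 13 [1101]: F1=1 F2=0 -> F1&~F2 -> 1
  row 14 [1110]: F1=1 F2=0 -> F1&~F2 -> 1
  row 15 [1111]: F1=1 F2=0 -> F1&~F2 -> 1
Full result column, 4 rows per line (u,v fixed per line; w,z runs 00..11 left to right):
  rows 0-3 [u,v=00]: 0000  = hex 0
  rows 4-7 [u,v=01]: 0000  = hex 0
  rows 8-11 [u,v=10]: 0000  = hex 0
  rows 12-15 [u,v=11]: 1111  = hex F
Counterexample vector (row 0 .. row 15) = 0000000000001111
Output column grouped in 4s = 0000 0000 0000 1111 = 0x000F
Convert to decimal digit by digit (value = value*16 + digit):
  0 -> 0
  0*16 + 0 = 0
  0*16 + 0 = 0
  0*16 + 15 (F) = 15
Decimal = 15

15


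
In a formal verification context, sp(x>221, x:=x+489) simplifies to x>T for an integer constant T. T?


Formula: sp(P, x:=E) = exists old_x. (x = E[old_x/x]) AND P[old_x/x] (old_x is the value of x before the assignment; eliminate old_x by solving x = E[old_x/x] for old_x)
Step 1: Precondition P: x>221, i.e. old_x > 221
Step 2: Assignment gives x = old_x + 489, so old_x = x - 489
Step 3: Substitute into P: x - 489 > 221
Step 4: Simplify: x > 221+489 = 710

710


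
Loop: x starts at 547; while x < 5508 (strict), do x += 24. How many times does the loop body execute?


Step 1: x goes from 547 toward 5508 by 24; the body runs while x<5508, so iterations = ceil((bound-start)/step)
Step 2: Distance=4961
Step 3: ceil(4961/24)=207

207


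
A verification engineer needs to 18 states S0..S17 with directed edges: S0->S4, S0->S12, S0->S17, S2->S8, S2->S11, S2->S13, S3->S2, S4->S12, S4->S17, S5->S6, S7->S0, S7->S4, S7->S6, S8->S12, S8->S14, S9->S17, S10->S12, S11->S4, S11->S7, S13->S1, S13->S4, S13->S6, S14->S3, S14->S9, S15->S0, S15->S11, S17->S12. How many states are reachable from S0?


BFS from S0:
  layer 0: {S0}
  layer 1: {S4, S12, S17}
Reachable set: {S0, S4, S12, S17}
Count = 4

4


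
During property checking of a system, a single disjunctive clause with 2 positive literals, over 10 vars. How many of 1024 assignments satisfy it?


Step 1: Total=2^10=1024
Step 2: Unsat when all 2 false: 2^8=256
Step 3: Sat=1024-256=768

768


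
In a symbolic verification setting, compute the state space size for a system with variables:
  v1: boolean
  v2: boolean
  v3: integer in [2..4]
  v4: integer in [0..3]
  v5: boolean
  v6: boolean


State space = product of domain sizes of all variables.
Domain sizes:
  v1 (boolean): 2
  v2 (boolean): 2
  v3 (integer in [2..4]): 3
  v4 (integer in [0..3]): 4
  v5 (boolean): 2
  v6 (boolean): 2
Product = 2 * 2 * 3 * 4 * 2 * 2 = 192

192


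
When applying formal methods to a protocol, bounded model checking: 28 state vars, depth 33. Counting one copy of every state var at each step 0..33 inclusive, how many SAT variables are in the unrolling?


BMC unrolls to depth k, creating one copy of each state var for steps 0..k.
Step count = 33 + 1 = 34 (steps 0 through 33)
Vars per step = 28
Total = 28 * 34 = 952

952


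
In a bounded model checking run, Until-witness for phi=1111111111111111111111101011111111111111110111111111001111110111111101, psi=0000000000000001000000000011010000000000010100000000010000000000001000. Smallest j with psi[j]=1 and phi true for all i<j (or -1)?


(phi U psi) at 0: need smallest j with psi[j]=1 and phi[i]=1 for all i in [0,j).
Scan from step 0:
  step 0: phi=1, psi=0 -> continue
  step 1: phi=1, psi=0 -> continue
  step 2: phi=1, psi=0 -> continue
  step 3: phi=1, psi=0 -> continue
  step 15: psi=1 and phi held for [0,15) -> witness found
Witness step = 15

15


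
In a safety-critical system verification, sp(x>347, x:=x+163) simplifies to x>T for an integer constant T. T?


Formula: sp(P, x:=E) = exists old_x. (x = E[old_x/x]) AND P[old_x/x] (old_x is the value of x before the assignment; eliminate old_x by solving x = E[old_x/x] for old_x)
Step 1: Precondition P: x>347, i.e. old_x > 347
Step 2: Assignment gives x = old_x + 163, so old_x = x - 163
Step 3: Substitute into P: x - 163 > 347
Step 4: Simplify: x > 347+163 = 510

510


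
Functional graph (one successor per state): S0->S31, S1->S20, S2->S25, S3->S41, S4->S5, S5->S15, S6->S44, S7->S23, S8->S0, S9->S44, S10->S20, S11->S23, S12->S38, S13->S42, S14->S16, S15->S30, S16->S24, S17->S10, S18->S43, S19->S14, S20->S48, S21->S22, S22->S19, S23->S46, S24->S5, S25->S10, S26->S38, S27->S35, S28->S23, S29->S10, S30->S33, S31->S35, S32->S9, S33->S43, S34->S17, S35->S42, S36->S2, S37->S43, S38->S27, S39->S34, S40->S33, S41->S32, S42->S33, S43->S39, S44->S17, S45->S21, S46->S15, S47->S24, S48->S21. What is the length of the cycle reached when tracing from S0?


Trace from S0 until a state repeats:
  S0 -> S31 -> S35 -> S42 -> S33 -> S43 -> S39 -> S34 -> S17 -> S10 -> S20 -> S48 -> S21 -> S22 -> S19 -> S14 -> S16 -> S24 -> S5 -> S15 -> S30 -> S33
S33 first seen at step 4, revisited at step 21.
Cycle length = 21 - 4 = 17

17


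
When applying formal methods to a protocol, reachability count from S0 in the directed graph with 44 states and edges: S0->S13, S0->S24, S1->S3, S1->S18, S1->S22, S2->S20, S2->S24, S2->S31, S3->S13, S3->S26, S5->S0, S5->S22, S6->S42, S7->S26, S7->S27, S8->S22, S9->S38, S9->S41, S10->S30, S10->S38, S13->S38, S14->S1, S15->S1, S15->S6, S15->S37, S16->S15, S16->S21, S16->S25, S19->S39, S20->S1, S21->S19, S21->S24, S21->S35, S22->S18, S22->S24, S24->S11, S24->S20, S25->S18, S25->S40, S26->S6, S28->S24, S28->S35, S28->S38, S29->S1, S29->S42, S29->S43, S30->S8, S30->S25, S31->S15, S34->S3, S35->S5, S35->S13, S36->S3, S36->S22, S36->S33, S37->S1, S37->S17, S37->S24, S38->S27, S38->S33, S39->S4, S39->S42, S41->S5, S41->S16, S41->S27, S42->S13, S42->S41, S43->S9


BFS from S0:
  layer 0: {S0}
  layer 1: {S13, S24}
  layer 2: {S11, S20, S38}
  layer 3: {S1, S27, S33}
  layer 4: {S3, S18, S22}
  layer 5: {S26}
  layer 6: {S6}
  layer 7: {S42}
  layer 8: {S41}
  layer 9: {S5, S16}
  layer 10: {S15, S21, S25}
  layer 11: {S19, S35, S37, S40}
  layer 12: {S17, S39}
  layer 13: {S4}
Reachable set: {S0, S1, S3, S4, S5, S6, S11, S13, S15, S16, S17, S18, S19, S20, S21, S22, S24, S25, S26, S27, S33, S35, S37, S38, S39, S40, S41, S42}
Count = 28

28


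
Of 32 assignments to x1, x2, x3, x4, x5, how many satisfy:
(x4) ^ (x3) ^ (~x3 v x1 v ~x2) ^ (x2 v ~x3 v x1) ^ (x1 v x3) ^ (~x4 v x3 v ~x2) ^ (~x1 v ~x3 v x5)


CNF with 7 clauses over 5 vars (32 assignments).
An assignment satisfies CNF iff every clause has >=1 true literal.
Check each row (bits = x1,x2,x3,x4,x5; clause T/F shown):
  row 0 [00000]: clauses=FFTTFTT -> 0
  row 1 [00001]: clauses=FFTTFTT -> 0
  row 2 [00010]: clauses=TFTTFTT -> 0
  row 3 [00011]: clauses=TFTTFTT -> 0
  row 4 [00100]: clauses=FTTFTTT -> 0
  row 5 [00101]: clauses=FTTFTTT -> 0
  row 6 [00110]: clauses=TTTFTTT -> 0
  row 7 [00111]: clauses=TTTFTTT -> 0
  row 8 [01000]: clauses=FFTTFTT -> 0
  row 9 [01001]: clauses=FFTTFTT -> 0
  row 10 [01010]: clauses=TFTTFFT -> 0
  row 11 [01011]: clauses=TFTTFFT -> 0
  row 12 [01100]: clauses=FTFTTTT -> 0
  row 13 [01101]: clauses=FTFTTTT -> 0
  row 14 [01110]: clauses=TTFTTTT -> 0
  row 15 [01111]: clauses=TTFTTTT -> 0
  row 16 [10000]: clauses=FFTTTTT -> 0
  row 17 [10001]: clauses=FFTTTTT -> 0
  row 18 [10010]: clauses=TFTTTTT -> 0
  row 19 [10011]: clauses=TFTTTTT -> 0
  row 20 [10100]: clauses=FTTTTTF -> 0
  row 21 [10101]: clauses=FTTTTTT -> 0
  row 22 [10110]: clauses=TTTTTTF -> 0
  row 23 [10111]: clauses=TTTTTTT -> 1
  row 24 [11000]: clauses=FFTTTTT -> 0
  row 25 [11001]: clauses=FFTTTTT -> 0
  row 26 [11010]: clauses=TFTTTFT -> 0
  row 27 [11011]: clauses=TFTTTFT -> 0
  row 28 [11100]: clauses=FTTTTTF -> 0
  row 29 [11101]: clauses=FTTTTTT -> 0
  row 30 [11110]: clauses=TTTTTTF -> 0
  row 31 [11111]: clauses=TTTTTTT -> 1
Full result column, 8 rows per line (x1,x2 fixed per line; x3,x4,x5 runs 000..111 left to right):
  rows 0-7 [x1,x2=00]: 00000000  (ones: 0)
  rows 8-15 [x1,x2=01]: 00000000  (ones: 0)
  rows 16-23 [x1,x2=10]: 00000001  (ones: 1)
  rows 24-31 [x1,x2=11]: 00000001  (ones: 1)
Satisfying assignments = 0+0+1+1 = 2

2


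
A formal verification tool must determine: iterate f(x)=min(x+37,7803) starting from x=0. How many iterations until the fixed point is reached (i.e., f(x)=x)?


Step 1: x=0, cap=7803, increment=37
Step 2: x grows by 37 each step until capped at 7803; fixed point is x=7803
Step 3: iterations = ceil(7803/37) = 211

211


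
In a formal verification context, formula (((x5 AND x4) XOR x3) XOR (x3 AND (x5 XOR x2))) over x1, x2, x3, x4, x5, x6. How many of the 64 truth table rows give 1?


Formula: (((x5 AND x4) XOR x3) XOR (x3 AND (x5 XOR x2))) over 6 vars (64 rows)
Evaluate each row (x1, x2, x3, x4, x5, x6 as bits, MSB first):
  row 0 [000000]: (((0 AND 0) XOR 0) XOR (0 AND (0 XOR 0))) -> 0
  row 1 [000001]: (((0 AND 0) XOR 0) XOR (0 AND (0 XOR 0))) -> 0
  row 2 [000010]: (((1 AND 0) XOR 0) XOR (0 AND (1 XOR 0))) -> 0
  row 3 [000011]: (((1 AND 0) XOR 0) XOR (0 AND (1 XOR 0))) -> 0
  row 4 [000100]: (((0 AND 1) XOR 0) XOR (0 AND (0 XOR 0))) -> 0
  (every remaining row is evaluated the same way; all 64 results are listed next)
Full result column, 8 rows per line (x1,x2,x3 fixed per line; x4,x5,x6 runs 000..111 left to right):
  rows 0-7 [x1,x2,x3=000]: 00000011  (ones: 2)
  rows 8-15 [x1,x2,x3=001]: 11001111  (ones: 6)
  rows 16-23 [x1,x2,x3=010]: 00000011  (ones: 2)
  rows 24-31 [x1,x2,x3=011]: 00110000  (ones: 2)
  rows 32-39 [x1,x2,x3=100]: 00000011  (ones: 2)
  rows 40-47 [x1,x2,x3=101]: 11001111  (ones: 6)
  rows 48-55 [x1,x2,x3=110]: 00000011  (ones: 2)
  rows 56-63 [x1,x2,x3=111]: 00110000  (ones: 2)
Count of 1-rows = 2+6+2+2+2+6+2+2 = 24

24


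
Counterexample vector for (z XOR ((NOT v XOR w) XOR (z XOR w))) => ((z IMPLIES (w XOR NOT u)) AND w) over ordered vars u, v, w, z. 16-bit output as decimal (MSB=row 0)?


F1 = (z XOR ((NOT v XOR w) XOR (z XOR w)))
F2 = ((z IMPLIES (w XOR NOT u)) AND w)
Counterexample to F1=>F2 is where F1=1 and F2=0.
Evaluate each row (bits = u,v,w,z, MSB first):
  row 0 [0000]: F1=1 F2=0 -> F1&~F2 -> 1
  row 1 [0001]: F1=1 F2=0 -> F1&~F2 -> 1
  row 2 [0010]: F1=1 F2=1 -> F1&~F2 -> 0
  row 3 [0011]: F1=1 F2=0 -> F1&~F2 -> 1
  row 4 [0100]: F1=0 F2=0 -> F1&~F2 -> 0
  row 5 [0101]: F1=0 F2=0 -> F1&~F2 -> 0
  row 6 [0110]: F1=0 F2=1 -> F1&~F2 -> 0
  row 7 [0111]: F1=0 F2=0 -> F1&~F2 -> 0
  row 8 [1000]: F1=1 F2=0 -> F1&~F2 -> 1
  row 9 [1001]: F1=1 F2=0 -> F1&~F2 -> 1
  row 10 [1010]: F1=1 F2=1 -> F1&~F2 -> 0
  row 11 [1011]: F1=1 F2=1 -> F1&~F2 -> 0
  row 12 [1100]: F1=0 F2=0 -> F1&~F2 -> 0
  row 13 [1101]: F1=0 F2=0 -> F1&~F2 -> 0
  row 14 [1110]: F1=0 F2=1 -> F1&~F2 -> 0
  row 15 [1111]: F1=0 F2=1 -> F1&~F2 -> 0
Full result column, 4 rows per line (u,v fixed per line; w,z runs 00..11 left to right):
  rows 0-3 [u,v=00]: 1101  = hex D
  rows 4-7 [u,v=01]: 0000  = hex 0
  rows 8-11 [u,v=10]: 1100  = hex C
  rows 12-15 [u,v=11]: 0000  = hex 0
Counterexample vector (row 0 .. row 15) = 1101000011000000
Output column grouped in 4s = 1101 0000 1100 0000 = 0xD0C0
Convert to decimal digit by digit (value = value*16 + digit):
  D -> 13
  13*16 + 0 = 208
  208*16 + 12 (C) = 3340
  3340*16 + 0 = 53440
Decimal = 53440

53440
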